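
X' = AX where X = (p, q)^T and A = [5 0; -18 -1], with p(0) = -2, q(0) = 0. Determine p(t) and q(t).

Coefficient matrix A = [[5, 0], [-18, -1]].
Characteristic polynomial det(A - λI) = λ^2 - 4λ - 5 = 0.
Eigenvalues λ = 5, -1.
For λ=5: (A-λI) row 2 is [-18, -6], so an eigenvector is (-1, 3).
For λ=-1: (A-λI) row 1 is [6, 0], so an eigenvector is (0, 1).
General solution: c_1e^(5t)(-1,3) + c_2e^(-t)(0,1).
Applying p(0)=-2, q(0)=0 gives c_1=2, c_2=-6.

p(t) = -2e^(5t), q(t) = 6e^(5t) - 6e^(-t)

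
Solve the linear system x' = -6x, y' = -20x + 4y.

x(t) = K_2e^(-6t), y(t) = K_1e^(4t) + 2K_2e^(-6t)

Coefficient matrix A = [[-6, 0], [-20, 4]].
Characteristic polynomial det(A - λI) = λ^2 + 2λ - 24 = 0.
Eigenvalues λ = 4, -6.
For λ=4: (A-λI) row 1 is [-10, 0], so an eigenvector is (0, 1).
For λ=-6: (A-λI) row 2 is [-20, 10], so an eigenvector is (1, 2).
General solution: K_1e^(4t)(0,1) + K_2e^(-6t)(1,2).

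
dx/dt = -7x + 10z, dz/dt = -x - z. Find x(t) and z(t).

x(t) = -c_1e^(-4t)sin(t) - 3c_1e^(-4t)cos(t) - 3c_2e^(-4t)sin(t) + c_2e^(-4t)cos(t), z(t) = -c_1e^(-4t)cos(t) - c_2e^(-4t)sin(t)

Coefficient matrix A = [[-7, 10], [-1, -1]].
Characteristic polynomial det(A - λI) = λ^2 + 8λ + 17 = 0.
Eigenvalues λ = -4 ± i (complex conjugate pair).
For λ=-4+i: an eigenvector is (-3,-1) - i(-1,0) = (-3 + i, -1).
A real fundamental pair from Re and Im of e^((-4+i)t)v: X_1 = e^(-4t)(cos(t)·(-3,-1) + sin(t)·(-1,0)), X_2 = e^(-4t)(sin(t)·(-3,-1) - cos(t)·(-1,0)).
General solution: c_1X_1 + c_2X_2.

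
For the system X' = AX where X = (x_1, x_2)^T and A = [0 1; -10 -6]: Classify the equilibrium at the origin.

stable spiral

A = [[0,1],[-10,-6]]; det(A-λI) = λ^2 + 6λ + 10.
λ = -3 ± i: negative real part.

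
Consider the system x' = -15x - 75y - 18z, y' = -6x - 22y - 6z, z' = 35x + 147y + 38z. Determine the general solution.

x(t) = -3c_1e^(2t) + 3c_2e^(-4t) + c_3e^(3t), y(t) = -c_1e^(2t) + c_2e^(-4t), z(t) = 7c_1e^(2t) - 6c_2e^(-4t) - c_3e^(3t)

Coefficient matrix A = [[-15, -75, -18], [-6, -22, -6], [35, 147, 38]].
det(A - λI) = 0 gives eigenvalues λ = 2, -4, 3.
For λ=2: eigenvector (-3,-1,7).
For λ=-4: eigenvector (3,1,-6).
For λ=3: eigenvector (1,0,-1).
General solution: c_1e^(2t)(-3,-1,7) + c_2e^(-4t)(3,1,-6) + c_3e^(3t)(1,0,-1).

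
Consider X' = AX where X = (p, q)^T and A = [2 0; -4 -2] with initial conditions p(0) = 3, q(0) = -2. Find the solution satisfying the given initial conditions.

Coefficient matrix A = [[2, 0], [-4, -2]].
Characteristic polynomial det(A - λI) = λ^2 - 4 = 0.
Eigenvalues λ = -2, 2.
For λ=-2: (A-λI) row 1 is [4, 0], so an eigenvector is (0, 1).
For λ=2: (A-λI) row 2 is [-4, -4], so an eigenvector is (1, -1).
General solution: C_1e^(-2t)(0,1) + C_2e^(2t)(1,-1).
Applying p(0)=3, q(0)=-2 gives C_1=1, C_2=3.

p(t) = 3e^(2t), q(t) = -3e^(2t) + e^(-2t)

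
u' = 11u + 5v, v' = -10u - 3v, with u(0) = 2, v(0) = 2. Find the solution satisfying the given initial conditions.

u(t) = 24e^(4t)sin(t) + 2e^(4t)cos(t), v(t) = -34e^(4t)sin(t) + 2e^(4t)cos(t)

Coefficient matrix A = [[11, 5], [-10, -3]].
Characteristic polynomial det(A - λI) = λ^2 - 8λ + 17 = 0.
Eigenvalues λ = 4 ± i (complex conjugate pair).
For λ=4+i: an eigenvector is (-2,3) - i(1,-1) = (-2 - i, 3 + i).
A real fundamental pair from Re and Im of e^((4+i)t)v: X_1 = e^(4t)(cos(t)·(-2,3) + sin(t)·(1,-1)), X_2 = e^(4t)(sin(t)·(-2,3) - cos(t)·(1,-1)).
General solution: c_1X_1 + c_2X_2.
Applying u(0)=2, v(0)=2 gives c_1=4, c_2=-10.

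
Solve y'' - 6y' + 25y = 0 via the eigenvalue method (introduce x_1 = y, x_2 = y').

y(t) = c_1e^(3t)cos(4t) + c_2e^(3t)sin(4t)

Let x_1 = y, x_2 = y'. Then x_1' = x_2 and x_2' = -25x_1 + 6x_2.
A = [[0,1],[-25,6]]; det(A-λI) = λ^2 - 6λ + 25.
Eigenvalues λ = 3 ± 4i.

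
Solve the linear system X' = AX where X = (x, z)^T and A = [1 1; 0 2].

x(t) = -K_1e^(t) + K_2e^(2t), z(t) = K_2e^(2t)

Coefficient matrix A = [[1, 1], [0, 2]].
Characteristic polynomial det(A - λI) = λ^2 - 3λ + 2 = 0.
Eigenvalues λ = 1, 2.
For λ=1: (A-λI) row 1 is [0, 1], so an eigenvector is (-1, 0).
For λ=2: (A-λI) row 1 is [-1, 1], so an eigenvector is (1, 1).
General solution: K_1e^(t)(-1,0) + K_2e^(2t)(1,1).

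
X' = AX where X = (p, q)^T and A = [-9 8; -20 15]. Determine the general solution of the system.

Coefficient matrix A = [[-9, 8], [-20, 15]].
Characteristic polynomial det(A - λI) = λ^2 - 6λ + 25 = 0.
Eigenvalues λ = 3 ± 4i (complex conjugate pair).
For λ=3+4i: an eigenvector is (-1,-2) - i(-1,-1) = (-1 + i, -2 + i).
A real fundamental pair from Re and Im of e^((3+4i)t)v: X_1 = e^(3t)(cos(4t)·(-1,-2) + sin(4t)·(-1,-1)), X_2 = e^(3t)(sin(4t)·(-1,-2) - cos(4t)·(-1,-1)).
General solution: K_1X_1 + K_2X_2.

p(t) = -K_1e^(3t)sin(4t) - K_1e^(3t)cos(4t) - K_2e^(3t)sin(4t) + K_2e^(3t)cos(4t), q(t) = -K_1e^(3t)sin(4t) - 2K_1e^(3t)cos(4t) - 2K_2e^(3t)sin(4t) + K_2e^(3t)cos(4t)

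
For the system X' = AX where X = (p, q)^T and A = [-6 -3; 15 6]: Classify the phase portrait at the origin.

A = [[-6,-3],[15,6]]; det(A-λI) = λ^2 + 9.
λ = 0 ± 3i: zero real part.

center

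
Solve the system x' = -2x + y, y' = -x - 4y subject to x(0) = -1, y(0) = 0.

x(t) = -te^(-3t) - e^(-3t), y(t) = te^(-3t)

Coefficient matrix A = [[-2, 1], [-1, -4]].
Characteristic polynomial det(A - λI) = λ^2 + 6λ + 9 = 0.
Single eigenvalue λ = -3 with algebraic multiplicity 2.
Eigenvector v = (-1,1); generalized eigenvector w with (A-λI)w=v is (-3,2).
General solution: e^(-3t)[c_1·v + c_2·(t·v + w)].
Applying x(0)=-1, y(0)=0 gives c_1=-2, c_2=1.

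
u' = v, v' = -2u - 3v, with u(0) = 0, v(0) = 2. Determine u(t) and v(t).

u(t) = 2e^(-t) - 2e^(-2t), v(t) = -2e^(-t) + 4e^(-2t)

Coefficient matrix A = [[0, 1], [-2, -3]].
Characteristic polynomial det(A - λI) = λ^2 + 3λ + 2 = 0.
Eigenvalues λ = -2, -1.
For λ=-2: (A-λI) row 1 is [2, 1], so an eigenvector is (1, -2).
For λ=-1: (A-λI) row 1 is [1, 1], so an eigenvector is (1, -1).
General solution: c_1e^(-2t)(1,-2) + c_2e^(-t)(1,-1).
Applying u(0)=0, v(0)=2 gives c_1=-2, c_2=2.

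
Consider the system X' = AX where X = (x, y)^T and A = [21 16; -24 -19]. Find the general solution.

Coefficient matrix A = [[21, 16], [-24, -19]].
Characteristic polynomial det(A - λI) = λ^2 - 2λ - 15 = 0.
Eigenvalues λ = -3, 5.
For λ=-3: (A-λI) row 1 is [24, 16], so an eigenvector is (-2, 3).
For λ=5: (A-λI) row 1 is [16, 16], so an eigenvector is (-1, 1).
General solution: C_1e^(-3t)(-2,3) + C_2e^(5t)(-1,1).

x(t) = -2C_1e^(-3t) - C_2e^(5t), y(t) = 3C_1e^(-3t) + C_2e^(5t)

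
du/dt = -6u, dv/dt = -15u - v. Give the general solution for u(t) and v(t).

u(t) = -C_2e^(-6t), v(t) = C_1e^(-t) - 3C_2e^(-6t)

Coefficient matrix A = [[-6, 0], [-15, -1]].
Characteristic polynomial det(A - λI) = λ^2 + 7λ + 6 = 0.
Eigenvalues λ = -1, -6.
For λ=-1: (A-λI) row 1 is [-5, 0], so an eigenvector is (0, 1).
For λ=-6: (A-λI) row 2 is [-15, 5], so an eigenvector is (-1, -3).
General solution: C_1e^(-t)(0,1) + C_2e^(-6t)(-1,-3).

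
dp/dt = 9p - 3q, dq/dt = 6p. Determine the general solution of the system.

Coefficient matrix A = [[9, -3], [6, 0]].
Characteristic polynomial det(A - λI) = λ^2 - 9λ + 18 = 0.
Eigenvalues λ = 3, 6.
For λ=3: (A-λI) row 1 is [6, -3], so an eigenvector is (1, 2).
For λ=6: (A-λI) row 1 is [3, -3], so an eigenvector is (-1, -1).
General solution: K_1e^(3t)(1,2) + K_2e^(6t)(-1,-1).

p(t) = K_1e^(3t) - K_2e^(6t), q(t) = 2K_1e^(3t) - K_2e^(6t)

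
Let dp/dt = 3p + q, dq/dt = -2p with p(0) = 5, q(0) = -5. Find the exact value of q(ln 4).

-80

A = [[3,1],[-2,0]]; eigenvalues λ = 1, 2.
Eigenvectors: (1,-2) for λ=1, (-1,1) for λ=2.
From the initial condition, c_1 = 0, c_2 = -5.
q(ln 4) = (0)(4^1)(-2) + (-5)(4^2)(1) = -80.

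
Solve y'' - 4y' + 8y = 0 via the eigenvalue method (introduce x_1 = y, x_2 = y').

Let x_1 = y, x_2 = y'. Then x_1' = x_2 and x_2' = -8x_1 + 4x_2.
A = [[0,1],[-8,4]]; det(A-λI) = λ^2 - 4λ + 8.
Eigenvalues λ = 2 ± 2i.

y(t) = K_1e^(2t)cos(2t) + K_2e^(2t)sin(2t)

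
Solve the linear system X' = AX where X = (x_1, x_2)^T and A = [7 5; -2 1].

Coefficient matrix A = [[7, 5], [-2, 1]].
Characteristic polynomial det(A - λI) = λ^2 - 8λ + 17 = 0.
Eigenvalues λ = 4 ± i (complex conjugate pair).
For λ=4+i: an eigenvector is (-1,1) - i(2,-1) = (-1 - 2i, 1 + i).
A real fundamental pair from Re and Im of e^((4+i)t)v: X_1 = e^(4t)(cos(t)·(-1,1) + sin(t)·(2,-1)), X_2 = e^(4t)(sin(t)·(-1,1) - cos(t)·(2,-1)).
General solution: K_1X_1 + K_2X_2.

x_1(t) = 2K_1e^(4t)sin(t) - K_1e^(4t)cos(t) - K_2e^(4t)sin(t) - 2K_2e^(4t)cos(t), x_2(t) = -K_1e^(4t)sin(t) + K_1e^(4t)cos(t) + K_2e^(4t)sin(t) + K_2e^(4t)cos(t)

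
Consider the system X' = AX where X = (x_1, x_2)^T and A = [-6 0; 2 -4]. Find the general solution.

x_1(t) = C_1e^(-6t), x_2(t) = -C_1e^(-6t) + C_2e^(-4t)

Coefficient matrix A = [[-6, 0], [2, -4]].
Characteristic polynomial det(A - λI) = λ^2 + 10λ + 24 = 0.
Eigenvalues λ = -6, -4.
For λ=-6: (A-λI) row 2 is [2, 2], so an eigenvector is (1, -1).
For λ=-4: (A-λI) row 1 is [-2, 0], so an eigenvector is (0, 1).
General solution: C_1e^(-6t)(1,-1) + C_2e^(-4t)(0,1).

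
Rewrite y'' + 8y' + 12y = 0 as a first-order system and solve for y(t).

Let x_1 = y, x_2 = y'. Then x_1' = x_2 and x_2' = -12x_1 - 8x_2.
A = [[0,1],[-12,-8]]; det(A-λI) = λ^2 + 8λ + 12.
Eigenvalues λ = -2, -6 with eigenvectors (1,-2), (1,-6).

y(t) = C_1e^(-2t) + C_2e^(-6t)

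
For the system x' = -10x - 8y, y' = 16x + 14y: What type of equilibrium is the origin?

A = [[-10,-8],[16,14]]; det(A-λI) = λ^2 - 4λ - 12.
λ = -2, 6: opposite signs.

saddle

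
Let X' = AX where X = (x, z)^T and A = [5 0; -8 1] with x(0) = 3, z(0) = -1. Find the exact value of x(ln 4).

3072

A = [[5,0],[-8,1]]; eigenvalues λ = 5, 1.
Eigenvectors: (1,-2) for λ=5, (0,1) for λ=1.
From the initial condition, c_1 = 3, c_2 = 5.
x(ln 4) = (3)(4^5)(1) + (5)(4^1)(0) = 3072.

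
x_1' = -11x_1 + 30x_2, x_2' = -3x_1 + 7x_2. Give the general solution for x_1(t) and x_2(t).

x_1(t) = K_1e^(-2t)sin(3t) + 3K_1e^(-2t)cos(3t) + 3K_2e^(-2t)sin(3t) - K_2e^(-2t)cos(3t), x_2(t) = K_1e^(-2t)cos(3t) + K_2e^(-2t)sin(3t)

Coefficient matrix A = [[-11, 30], [-3, 7]].
Characteristic polynomial det(A - λI) = λ^2 + 4λ + 13 = 0.
Eigenvalues λ = -2 ± 3i (complex conjugate pair).
For λ=-2+3i: an eigenvector is (3,1) - i(1,0) = (3 - i, 1).
A real fundamental pair from Re and Im of e^((-2+3i)t)v: X_1 = e^(-2t)(cos(3t)·(3,1) + sin(3t)·(1,0)), X_2 = e^(-2t)(sin(3t)·(3,1) - cos(3t)·(1,0)).
General solution: K_1X_1 + K_2X_2.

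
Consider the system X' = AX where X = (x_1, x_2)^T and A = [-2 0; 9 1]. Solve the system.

x_1(t) = -c_2e^(-2t), x_2(t) = -c_1e^(t) + 3c_2e^(-2t)

Coefficient matrix A = [[-2, 0], [9, 1]].
Characteristic polynomial det(A - λI) = λ^2 + λ - 2 = 0.
Eigenvalues λ = 1, -2.
For λ=1: (A-λI) row 1 is [-3, 0], so an eigenvector is (0, -1).
For λ=-2: (A-λI) row 2 is [9, 3], so an eigenvector is (-1, 3).
General solution: c_1e^(t)(0,-1) + c_2e^(-2t)(-1,3).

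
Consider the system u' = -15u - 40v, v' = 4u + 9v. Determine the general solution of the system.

Coefficient matrix A = [[-15, -40], [4, 9]].
Characteristic polynomial det(A - λI) = λ^2 + 6λ + 25 = 0.
Eigenvalues λ = -3 ± 4i (complex conjugate pair).
For λ=-3+4i: an eigenvector is (1,0) - i(-3,1) = (1 + 3i, 0 - i).
A real fundamental pair from Re and Im of e^((-3+4i)t)v: X_1 = e^(-3t)(cos(4t)·(1,0) + sin(4t)·(-3,1)), X_2 = e^(-3t)(sin(4t)·(1,0) - cos(4t)·(-3,1)).
General solution: C_1X_1 + C_2X_2.

u(t) = -3C_1e^(-3t)sin(4t) + C_1e^(-3t)cos(4t) + C_2e^(-3t)sin(4t) + 3C_2e^(-3t)cos(4t), v(t) = C_1e^(-3t)sin(4t) - C_2e^(-3t)cos(4t)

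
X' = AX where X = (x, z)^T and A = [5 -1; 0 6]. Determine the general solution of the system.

Coefficient matrix A = [[5, -1], [0, 6]].
Characteristic polynomial det(A - λI) = λ^2 - 11λ + 30 = 0.
Eigenvalues λ = 5, 6.
For λ=5: (A-λI) row 1 is [0, -1], so an eigenvector is (-1, 0).
For λ=6: (A-λI) row 1 is [-1, -1], so an eigenvector is (1, -1).
General solution: K_1e^(5t)(-1,0) + K_2e^(6t)(1,-1).

x(t) = -K_1e^(5t) + K_2e^(6t), z(t) = -K_2e^(6t)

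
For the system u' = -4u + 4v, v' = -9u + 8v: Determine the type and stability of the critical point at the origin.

A = [[-4,4],[-9,8]]; det(A-λI) = λ^2 - 4λ + 4.
repeated λ = 2 with a single eigenvector.

unstable improper node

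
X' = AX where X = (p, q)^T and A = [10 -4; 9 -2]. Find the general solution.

p(t) = -2c_1e^(4t) - 2c_2te^(4t) - c_2e^(4t), q(t) = -3c_1e^(4t) - 3c_2te^(4t) - c_2e^(4t)

Coefficient matrix A = [[10, -4], [9, -2]].
Characteristic polynomial det(A - λI) = λ^2 - 8λ + 16 = 0.
Single eigenvalue λ = 4 with algebraic multiplicity 2.
Eigenvector v = (-2,-3); generalized eigenvector w with (A-λI)w=v is (-1,-1).
General solution: e^(4t)[c_1·v + c_2·(t·v + w)].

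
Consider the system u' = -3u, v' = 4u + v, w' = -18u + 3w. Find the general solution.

Coefficient matrix A = [[-3, 0, 0], [4, 1, 0], [-18, 0, 3]].
det(A - λI) = 0 gives eigenvalues λ = 3, 1, -3.
For λ=3: eigenvector (0,0,1).
For λ=1: eigenvector (0,1,0).
For λ=-3: eigenvector (1,-1,3).
General solution: K_1e^(3t)(0,0,1) + K_2e^(t)(0,1,0) + K_3e^(-3t)(1,-1,3).

u(t) = K_3e^(-3t), v(t) = K_2e^(t) - K_3e^(-3t), w(t) = K_1e^(3t) + 3K_3e^(-3t)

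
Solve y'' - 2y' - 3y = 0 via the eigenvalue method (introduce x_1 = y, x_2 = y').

Let x_1 = y, x_2 = y'. Then x_1' = x_2 and x_2' = 3x_1 + 2x_2.
A = [[0,1],[3,2]]; det(A-λI) = λ^2 - 2λ - 3.
Eigenvalues λ = 3, -1 with eigenvectors (1,3), (1,-1).

y(t) = c_1e^(3t) + c_2e^(-t)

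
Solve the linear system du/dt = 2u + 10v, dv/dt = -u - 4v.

u(t) = 3C_1e^(-t)sin(t) + C_1e^(-t)cos(t) + C_2e^(-t)sin(t) - 3C_2e^(-t)cos(t), v(t) = -C_1e^(-t)sin(t) + C_2e^(-t)cos(t)

Coefficient matrix A = [[2, 10], [-1, -4]].
Characteristic polynomial det(A - λI) = λ^2 + 2λ + 2 = 0.
Eigenvalues λ = -1 ± i (complex conjugate pair).
For λ=-1+i: an eigenvector is (1,0) - i(3,-1) = (1 - 3i, 0 + i).
A real fundamental pair from Re and Im of e^((-1+i)t)v: X_1 = e^(-t)(cos(t)·(1,0) + sin(t)·(3,-1)), X_2 = e^(-t)(sin(t)·(1,0) - cos(t)·(3,-1)).
General solution: C_1X_1 + C_2X_2.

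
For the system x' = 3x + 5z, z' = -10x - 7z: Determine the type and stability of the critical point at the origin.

stable spiral

A = [[3,5],[-10,-7]]; det(A-λI) = λ^2 + 4λ + 29.
λ = -2 ± 5i: negative real part.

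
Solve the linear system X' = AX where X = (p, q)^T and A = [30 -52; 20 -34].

p(t) = 3c_1e^(-2t)sin(4t) + 2c_1e^(-2t)cos(4t) + 2c_2e^(-2t)sin(4t) - 3c_2e^(-2t)cos(4t), q(t) = 2c_1e^(-2t)sin(4t) + c_1e^(-2t)cos(4t) + c_2e^(-2t)sin(4t) - 2c_2e^(-2t)cos(4t)

Coefficient matrix A = [[30, -52], [20, -34]].
Characteristic polynomial det(A - λI) = λ^2 + 4λ + 20 = 0.
Eigenvalues λ = -2 ± 4i (complex conjugate pair).
For λ=-2+4i: an eigenvector is (2,1) - i(3,2) = (2 - 3i, 1 - 2i).
A real fundamental pair from Re and Im of e^((-2+4i)t)v: X_1 = e^(-2t)(cos(4t)·(2,1) + sin(4t)·(3,2)), X_2 = e^(-2t)(sin(4t)·(2,1) - cos(4t)·(3,2)).
General solution: c_1X_1 + c_2X_2.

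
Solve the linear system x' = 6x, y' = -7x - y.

x(t) = -c_1e^(6t), y(t) = c_1e^(6t) + c_2e^(-t)

Coefficient matrix A = [[6, 0], [-7, -1]].
Characteristic polynomial det(A - λI) = λ^2 - 5λ - 6 = 0.
Eigenvalues λ = 6, -1.
For λ=6: (A-λI) row 2 is [-7, -7], so an eigenvector is (-1, 1).
For λ=-1: (A-λI) row 1 is [7, 0], so an eigenvector is (0, 1).
General solution: c_1e^(6t)(-1,1) + c_2e^(-t)(0,1).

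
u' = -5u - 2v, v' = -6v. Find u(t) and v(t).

Coefficient matrix A = [[-5, -2], [0, -6]].
Characteristic polynomial det(A - λI) = λ^2 + 11λ + 30 = 0.
Eigenvalues λ = -5, -6.
For λ=-5: (A-λI) row 1 is [0, -2], so an eigenvector is (1, 0).
For λ=-6: (A-λI) row 1 is [1, -2], so an eigenvector is (-2, -1).
General solution: K_1e^(-5t)(1,0) + K_2e^(-6t)(-2,-1).

u(t) = K_1e^(-5t) - 2K_2e^(-6t), v(t) = -K_2e^(-6t)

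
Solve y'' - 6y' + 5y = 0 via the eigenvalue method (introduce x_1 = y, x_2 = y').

Let x_1 = y, x_2 = y'. Then x_1' = x_2 and x_2' = -5x_1 + 6x_2.
A = [[0,1],[-5,6]]; det(A-λI) = λ^2 - 6λ + 5.
Eigenvalues λ = 1, 5 with eigenvectors (1,1), (1,5).

y(t) = C_1e^(t) + C_2e^(5t)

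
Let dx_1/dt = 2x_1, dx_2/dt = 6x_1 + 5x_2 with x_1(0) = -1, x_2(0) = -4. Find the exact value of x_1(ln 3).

-9

A = [[2,0],[6,5]]; eigenvalues λ = 2, 5.
Eigenvectors: (1,-2) for λ=2, (0,1) for λ=5.
From the initial condition, c_1 = -1, c_2 = -6.
x_1(ln 3) = (-1)(3^2)(1) + (-6)(3^5)(0) = -9.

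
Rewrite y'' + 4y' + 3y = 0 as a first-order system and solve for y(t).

y(t) = c_1e^(-3t) + c_2e^(-t)

Let x_1 = y, x_2 = y'. Then x_1' = x_2 and x_2' = -3x_1 - 4x_2.
A = [[0,1],[-3,-4]]; det(A-λI) = λ^2 + 4λ + 3.
Eigenvalues λ = -3, -1 with eigenvectors (1,-3), (1,-1).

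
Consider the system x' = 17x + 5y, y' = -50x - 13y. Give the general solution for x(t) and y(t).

Coefficient matrix A = [[17, 5], [-50, -13]].
Characteristic polynomial det(A - λI) = λ^2 - 4λ + 29 = 0.
Eigenvalues λ = 2 ± 5i (complex conjugate pair).
For λ=2+5i: an eigenvector is (1,-3) - i(0,-1) = (1, -3 + i).
A real fundamental pair from Re and Im of e^((2+5i)t)v: X_1 = e^(2t)(cos(5t)·(1,-3) + sin(5t)·(0,-1)), X_2 = e^(2t)(sin(5t)·(1,-3) - cos(5t)·(0,-1)).
General solution: c_1X_1 + c_2X_2.

x(t) = c_1e^(2t)cos(5t) + c_2e^(2t)sin(5t), y(t) = -c_1e^(2t)sin(5t) - 3c_1e^(2t)cos(5t) - 3c_2e^(2t)sin(5t) + c_2e^(2t)cos(5t)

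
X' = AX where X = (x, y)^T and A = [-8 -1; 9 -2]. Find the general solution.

x(t) = -C_1e^(-5t) - C_2te^(-5t), y(t) = 3C_1e^(-5t) + 3C_2te^(-5t) + C_2e^(-5t)

Coefficient matrix A = [[-8, -1], [9, -2]].
Characteristic polynomial det(A - λI) = λ^2 + 10λ + 25 = 0.
Single eigenvalue λ = -5 with algebraic multiplicity 2.
Eigenvector v = (-1,3); generalized eigenvector w with (A-λI)w=v is (0,1).
General solution: e^(-5t)[C_1·v + C_2·(t·v + w)].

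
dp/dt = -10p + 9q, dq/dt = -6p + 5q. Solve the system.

p(t) = -K_1e^(-t) + 3K_2e^(-4t), q(t) = -K_1e^(-t) + 2K_2e^(-4t)

Coefficient matrix A = [[-10, 9], [-6, 5]].
Characteristic polynomial det(A - λI) = λ^2 + 5λ + 4 = 0.
Eigenvalues λ = -1, -4.
For λ=-1: (A-λI) row 1 is [-9, 9], so an eigenvector is (-1, -1).
For λ=-4: (A-λI) row 1 is [-6, 9], so an eigenvector is (3, 2).
General solution: K_1e^(-t)(-1,-1) + K_2e^(-4t)(3,2).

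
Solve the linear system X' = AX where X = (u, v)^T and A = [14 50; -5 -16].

u(t) = -K_1e^(-t)sin(5t) + 3K_1e^(-t)cos(5t) + 3K_2e^(-t)sin(5t) + K_2e^(-t)cos(5t), v(t) = -K_1e^(-t)cos(5t) - K_2e^(-t)sin(5t)

Coefficient matrix A = [[14, 50], [-5, -16]].
Characteristic polynomial det(A - λI) = λ^2 + 2λ + 26 = 0.
Eigenvalues λ = -1 ± 5i (complex conjugate pair).
For λ=-1+5i: an eigenvector is (3,-1) - i(-1,0) = (3 + i, -1).
A real fundamental pair from Re and Im of e^((-1+5i)t)v: X_1 = e^(-t)(cos(5t)·(3,-1) + sin(5t)·(-1,0)), X_2 = e^(-t)(sin(5t)·(3,-1) - cos(5t)·(-1,0)).
General solution: K_1X_1 + K_2X_2.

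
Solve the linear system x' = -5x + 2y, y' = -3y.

Coefficient matrix A = [[-5, 2], [0, -3]].
Characteristic polynomial det(A - λI) = λ^2 + 8λ + 15 = 0.
Eigenvalues λ = -3, -5.
For λ=-3: (A-λI) row 1 is [-2, 2], so an eigenvector is (1, 1).
For λ=-5: (A-λI) row 1 is [0, 2], so an eigenvector is (-1, 0).
General solution: c_1e^(-3t)(1,1) + c_2e^(-5t)(-1,0).

x(t) = c_1e^(-3t) - c_2e^(-5t), y(t) = c_1e^(-3t)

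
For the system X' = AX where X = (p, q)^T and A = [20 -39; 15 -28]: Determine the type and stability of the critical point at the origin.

stable spiral

A = [[20,-39],[15,-28]]; det(A-λI) = λ^2 + 8λ + 25.
λ = -4 ± 3i: negative real part.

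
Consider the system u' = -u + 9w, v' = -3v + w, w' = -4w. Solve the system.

Coefficient matrix A = [[-1, 0, 9], [0, -3, 1], [0, 0, -4]].
det(A - λI) = 0 gives eigenvalues λ = -4, -3, -1.
For λ=-4: eigenvector (-3,-1,1).
For λ=-3: eigenvector (0,1,0).
For λ=-1: eigenvector (1,0,0).
General solution: K_1e^(-4t)(-3,-1,1) + K_2e^(-3t)(0,1,0) + K_3e^(-t)(1,0,0).

u(t) = -3K_1e^(-4t) + K_3e^(-t), v(t) = -K_1e^(-4t) + K_2e^(-3t), w(t) = K_1e^(-4t)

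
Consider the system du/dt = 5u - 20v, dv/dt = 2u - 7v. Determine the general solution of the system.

u(t) = -3K_1e^(-t)sin(2t) - K_1e^(-t)cos(2t) - K_2e^(-t)sin(2t) + 3K_2e^(-t)cos(2t), v(t) = -K_1e^(-t)sin(2t) + K_2e^(-t)cos(2t)

Coefficient matrix A = [[5, -20], [2, -7]].
Characteristic polynomial det(A - λI) = λ^2 + 2λ + 5 = 0.
Eigenvalues λ = -1 ± 2i (complex conjugate pair).
For λ=-1+2i: an eigenvector is (-1,0) - i(-3,-1) = (-1 + 3i, 0 + i).
A real fundamental pair from Re and Im of e^((-1+2i)t)v: X_1 = e^(-t)(cos(2t)·(-1,0) + sin(2t)·(-3,-1)), X_2 = e^(-t)(sin(2t)·(-1,0) - cos(2t)·(-3,-1)).
General solution: K_1X_1 + K_2X_2.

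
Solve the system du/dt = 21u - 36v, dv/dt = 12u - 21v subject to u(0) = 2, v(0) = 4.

u(t) = -16e^(3t) + 18e^(-3t), v(t) = -8e^(3t) + 12e^(-3t)

Coefficient matrix A = [[21, -36], [12, -21]].
Characteristic polynomial det(A - λI) = λ^2 - 9 = 0.
Eigenvalues λ = -3, 3.
For λ=-3: (A-λI) row 1 is [24, -36], so an eigenvector is (3, 2).
For λ=3: (A-λI) row 1 is [18, -36], so an eigenvector is (2, 1).
General solution: K_1e^(-3t)(3,2) + K_2e^(3t)(2,1).
Applying u(0)=2, v(0)=4 gives K_1=6, K_2=-8.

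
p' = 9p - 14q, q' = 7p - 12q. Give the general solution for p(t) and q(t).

Coefficient matrix A = [[9, -14], [7, -12]].
Characteristic polynomial det(A - λI) = λ^2 + 3λ - 10 = 0.
Eigenvalues λ = 2, -5.
For λ=2: (A-λI) row 1 is [7, -14], so an eigenvector is (-2, -1).
For λ=-5: (A-λI) row 1 is [14, -14], so an eigenvector is (-1, -1).
General solution: c_1e^(2t)(-2,-1) + c_2e^(-5t)(-1,-1).

p(t) = -2c_1e^(2t) - c_2e^(-5t), q(t) = -c_1e^(2t) - c_2e^(-5t)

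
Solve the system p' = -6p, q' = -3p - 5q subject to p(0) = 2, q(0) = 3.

Coefficient matrix A = [[-6, 0], [-3, -5]].
Characteristic polynomial det(A - λI) = λ^2 + 11λ + 30 = 0.
Eigenvalues λ = -6, -5.
For λ=-6: (A-λI) row 2 is [-3, 1], so an eigenvector is (1, 3).
For λ=-5: (A-λI) row 1 is [-1, 0], so an eigenvector is (0, 1).
General solution: c_1e^(-6t)(1,3) + c_2e^(-5t)(0,1).
Applying p(0)=2, q(0)=3 gives c_1=2, c_2=-3.

p(t) = 2e^(-6t), q(t) = -3e^(-5t) + 6e^(-6t)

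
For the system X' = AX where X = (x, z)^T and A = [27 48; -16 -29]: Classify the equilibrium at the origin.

A = [[27,48],[-16,-29]]; det(A-λI) = λ^2 + 2λ - 15.
λ = 3, -5: opposite signs.

saddle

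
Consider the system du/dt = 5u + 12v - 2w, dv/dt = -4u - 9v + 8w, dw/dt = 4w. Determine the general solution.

Coefficient matrix A = [[5, 12, -2], [-4, -9, 8], [0, 0, 4]].
det(A - λI) = 0 gives eigenvalues λ = -3, -1, 4.
For λ=-3: eigenvector (-3,2,0).
For λ=-1: eigenvector (-2,1,0).
For λ=4: eigenvector (2,0,1).
General solution: C_1e^(-3t)(-3,2,0) + C_2e^(-t)(-2,1,0) + C_3e^(4t)(2,0,1).

u(t) = -3C_1e^(-3t) - 2C_2e^(-t) + 2C_3e^(4t), v(t) = 2C_1e^(-3t) + C_2e^(-t), w(t) = C_3e^(4t)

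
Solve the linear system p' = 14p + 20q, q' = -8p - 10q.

p(t) = -2c_1e^(2t)sin(4t) + c_1e^(2t)cos(4t) + c_2e^(2t)sin(4t) + 2c_2e^(2t)cos(4t), q(t) = c_1e^(2t)sin(4t) - c_1e^(2t)cos(4t) - c_2e^(2t)sin(4t) - c_2e^(2t)cos(4t)

Coefficient matrix A = [[14, 20], [-8, -10]].
Characteristic polynomial det(A - λI) = λ^2 - 4λ + 20 = 0.
Eigenvalues λ = 2 ± 4i (complex conjugate pair).
For λ=2+4i: an eigenvector is (1,-1) - i(-2,1) = (1 + 2i, -1 - i).
A real fundamental pair from Re and Im of e^((2+4i)t)v: X_1 = e^(2t)(cos(4t)·(1,-1) + sin(4t)·(-2,1)), X_2 = e^(2t)(sin(4t)·(1,-1) - cos(4t)·(-2,1)).
General solution: c_1X_1 + c_2X_2.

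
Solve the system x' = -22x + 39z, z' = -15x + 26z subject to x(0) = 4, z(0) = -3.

x(t) = -71e^(2t)sin(3t) + 4e^(2t)cos(3t), z(t) = -44e^(2t)sin(3t) - 3e^(2t)cos(3t)

Coefficient matrix A = [[-22, 39], [-15, 26]].
Characteristic polynomial det(A - λI) = λ^2 - 4λ + 13 = 0.
Eigenvalues λ = 2 ± 3i (complex conjugate pair).
For λ=2+3i: an eigenvector is (-2,-1) - i(3,2) = (-2 - 3i, -1 - 2i).
A real fundamental pair from Re and Im of e^((2+3i)t)v: X_1 = e^(2t)(cos(3t)·(-2,-1) + sin(3t)·(3,2)), X_2 = e^(2t)(sin(3t)·(-2,-1) - cos(3t)·(3,2)).
General solution: C_1X_1 + C_2X_2.
Applying x(0)=4, z(0)=-3 gives C_1=-17, C_2=10.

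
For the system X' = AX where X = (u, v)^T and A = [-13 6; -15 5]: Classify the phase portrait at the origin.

stable spiral

A = [[-13,6],[-15,5]]; det(A-λI) = λ^2 + 8λ + 25.
λ = -4 ± 3i: negative real part.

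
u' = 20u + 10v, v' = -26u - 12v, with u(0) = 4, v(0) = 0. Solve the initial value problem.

Coefficient matrix A = [[20, 10], [-26, -12]].
Characteristic polynomial det(A - λI) = λ^2 - 8λ + 20 = 0.
Eigenvalues λ = 4 ± 2i (complex conjugate pair).
For λ=4+2i: an eigenvector is (2,-3) - i(1,-2) = (2 - i, -3 + 2i).
A real fundamental pair from Re and Im of e^((4+2i)t)v: X_1 = e^(4t)(cos(2t)·(2,-3) + sin(2t)·(1,-2)), X_2 = e^(4t)(sin(2t)·(2,-3) - cos(2t)·(1,-2)).
General solution: C_1X_1 + C_2X_2.
Applying u(0)=4, v(0)=0 gives C_1=8, C_2=12.

u(t) = 32e^(4t)sin(2t) + 4e^(4t)cos(2t), v(t) = -52e^(4t)sin(2t)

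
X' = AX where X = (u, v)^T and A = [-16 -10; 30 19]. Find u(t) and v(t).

u(t) = -c_1e^(4t) - 2c_2e^(-t), v(t) = 2c_1e^(4t) + 3c_2e^(-t)

Coefficient matrix A = [[-16, -10], [30, 19]].
Characteristic polynomial det(A - λI) = λ^2 - 3λ - 4 = 0.
Eigenvalues λ = 4, -1.
For λ=4: (A-λI) row 1 is [-20, -10], so an eigenvector is (-1, 2).
For λ=-1: (A-λI) row 1 is [-15, -10], so an eigenvector is (-2, 3).
General solution: c_1e^(4t)(-1,2) + c_2e^(-t)(-2,3).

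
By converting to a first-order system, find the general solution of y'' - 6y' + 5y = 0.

y(t) = C_1e^(5t) + C_2e^(t)

Let x_1 = y, x_2 = y'. Then x_1' = x_2 and x_2' = -5x_1 + 6x_2.
A = [[0,1],[-5,6]]; det(A-λI) = λ^2 - 6λ + 5.
Eigenvalues λ = 5, 1 with eigenvectors (1,5), (1,1).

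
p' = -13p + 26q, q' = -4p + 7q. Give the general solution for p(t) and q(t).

p(t) = 2K_1e^(-3t)sin(2t) - 3K_1e^(-3t)cos(2t) - 3K_2e^(-3t)sin(2t) - 2K_2e^(-3t)cos(2t), q(t) = K_1e^(-3t)sin(2t) - K_1e^(-3t)cos(2t) - K_2e^(-3t)sin(2t) - K_2e^(-3t)cos(2t)

Coefficient matrix A = [[-13, 26], [-4, 7]].
Characteristic polynomial det(A - λI) = λ^2 + 6λ + 13 = 0.
Eigenvalues λ = -3 ± 2i (complex conjugate pair).
For λ=-3+2i: an eigenvector is (-3,-1) - i(2,1) = (-3 - 2i, -1 - i).
A real fundamental pair from Re and Im of e^((-3+2i)t)v: X_1 = e^(-3t)(cos(2t)·(-3,-1) + sin(2t)·(2,1)), X_2 = e^(-3t)(sin(2t)·(-3,-1) - cos(2t)·(2,1)).
General solution: K_1X_1 + K_2X_2.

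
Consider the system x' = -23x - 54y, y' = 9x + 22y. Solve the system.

x(t) = -3C_1e^(-5t) + 2C_2e^(4t), y(t) = C_1e^(-5t) - C_2e^(4t)

Coefficient matrix A = [[-23, -54], [9, 22]].
Characteristic polynomial det(A - λI) = λ^2 + λ - 20 = 0.
Eigenvalues λ = -5, 4.
For λ=-5: (A-λI) row 1 is [-18, -54], so an eigenvector is (-3, 1).
For λ=4: (A-λI) row 1 is [-27, -54], so an eigenvector is (2, -1).
General solution: C_1e^(-5t)(-3,1) + C_2e^(4t)(2,-1).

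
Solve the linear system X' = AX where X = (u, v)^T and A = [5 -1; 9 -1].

u(t) = -K_1e^(2t) - K_2te^(2t), v(t) = -3K_1e^(2t) - 3K_2te^(2t) + K_2e^(2t)

Coefficient matrix A = [[5, -1], [9, -1]].
Characteristic polynomial det(A - λI) = λ^2 - 4λ + 4 = 0.
Single eigenvalue λ = 2 with algebraic multiplicity 2.
Eigenvector v = (-1,-3); generalized eigenvector w with (A-λI)w=v is (0,1).
General solution: e^(2t)[K_1·v + K_2·(t·v + w)].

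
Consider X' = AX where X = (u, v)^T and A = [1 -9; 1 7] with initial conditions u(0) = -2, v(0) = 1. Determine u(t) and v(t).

Coefficient matrix A = [[1, -9], [1, 7]].
Characteristic polynomial det(A - λI) = λ^2 - 8λ + 16 = 0.
Single eigenvalue λ = 4 with algebraic multiplicity 2.
Eigenvector v = (3,-1); generalized eigenvector w with (A-λI)w=v is (2,-1).
General solution: e^(4t)[C_1·v + C_2·(t·v + w)].
Applying u(0)=-2, v(0)=1 gives C_1=0, C_2=-1.

u(t) = -3te^(4t) - 2e^(4t), v(t) = te^(4t) + e^(4t)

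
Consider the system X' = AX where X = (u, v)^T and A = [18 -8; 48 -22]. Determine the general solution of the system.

Coefficient matrix A = [[18, -8], [48, -22]].
Characteristic polynomial det(A - λI) = λ^2 + 4λ - 12 = 0.
Eigenvalues λ = 2, -6.
For λ=2: (A-λI) row 1 is [16, -8], so an eigenvector is (-1, -2).
For λ=-6: (A-λI) row 1 is [24, -8], so an eigenvector is (-1, -3).
General solution: K_1e^(2t)(-1,-2) + K_2e^(-6t)(-1,-3).

u(t) = -K_1e^(2t) - K_2e^(-6t), v(t) = -2K_1e^(2t) - 3K_2e^(-6t)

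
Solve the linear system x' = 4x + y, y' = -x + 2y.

x(t) = c_1e^(3t) + c_2te^(3t) + 2c_2e^(3t), y(t) = -c_1e^(3t) - c_2te^(3t) - c_2e^(3t)

Coefficient matrix A = [[4, 1], [-1, 2]].
Characteristic polynomial det(A - λI) = λ^2 - 6λ + 9 = 0.
Single eigenvalue λ = 3 with algebraic multiplicity 2.
Eigenvector v = (1,-1); generalized eigenvector w with (A-λI)w=v is (2,-1).
General solution: e^(3t)[c_1·v + c_2·(t·v + w)].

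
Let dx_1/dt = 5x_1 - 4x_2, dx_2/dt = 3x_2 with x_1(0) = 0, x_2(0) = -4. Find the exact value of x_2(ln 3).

-108

A = [[5,-4],[0,3]]; eigenvalues λ = 3, 5.
Eigenvectors: (-2,-1) for λ=3, (-1,0) for λ=5.
From the initial condition, c_1 = 4, c_2 = -8.
x_2(ln 3) = (4)(3^3)(-1) + (-8)(3^5)(0) = -108.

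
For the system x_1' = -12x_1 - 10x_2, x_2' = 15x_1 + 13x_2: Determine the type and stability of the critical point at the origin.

A = [[-12,-10],[15,13]]; det(A-λI) = λ^2 - λ - 6.
λ = 3, -2: opposite signs.

saddle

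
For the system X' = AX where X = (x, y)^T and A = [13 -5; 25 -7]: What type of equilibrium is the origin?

A = [[13,-5],[25,-7]]; det(A-λI) = λ^2 - 6λ + 34.
λ = 3 ± 5i: positive real part.

unstable spiral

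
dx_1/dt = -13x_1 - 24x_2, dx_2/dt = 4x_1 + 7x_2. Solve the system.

Coefficient matrix A = [[-13, -24], [4, 7]].
Characteristic polynomial det(A - λI) = λ^2 + 6λ + 5 = 0.
Eigenvalues λ = -5, -1.
For λ=-5: (A-λI) row 1 is [-8, -24], so an eigenvector is (3, -1).
For λ=-1: (A-λI) row 1 is [-12, -24], so an eigenvector is (-2, 1).
General solution: K_1e^(-5t)(3,-1) + K_2e^(-t)(-2,1).

x_1(t) = 3K_1e^(-5t) - 2K_2e^(-t), x_2(t) = -K_1e^(-5t) + K_2e^(-t)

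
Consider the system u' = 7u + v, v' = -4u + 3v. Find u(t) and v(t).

u(t) = C_1e^(5t) + C_2te^(5t) + 2C_2e^(5t), v(t) = -2C_1e^(5t) - 2C_2te^(5t) - 3C_2e^(5t)

Coefficient matrix A = [[7, 1], [-4, 3]].
Characteristic polynomial det(A - λI) = λ^2 - 10λ + 25 = 0.
Single eigenvalue λ = 5 with algebraic multiplicity 2.
Eigenvector v = (1,-2); generalized eigenvector w with (A-λI)w=v is (2,-3).
General solution: e^(5t)[C_1·v + C_2·(t·v + w)].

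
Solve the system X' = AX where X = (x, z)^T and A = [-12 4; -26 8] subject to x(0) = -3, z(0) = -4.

Coefficient matrix A = [[-12, 4], [-26, 8]].
Characteristic polynomial det(A - λI) = λ^2 + 4λ + 8 = 0.
Eigenvalues λ = -2 ± 2i (complex conjugate pair).
For λ=-2+2i: an eigenvector is (1,2) - i(-1,-3) = (1 + i, 2 + 3i).
A real fundamental pair from Re and Im of e^((-2+2i)t)v: X_1 = e^(-2t)(cos(2t)·(1,2) + sin(2t)·(-1,-3)), X_2 = e^(-2t)(sin(2t)·(1,2) - cos(2t)·(-1,-3)).
General solution: K_1X_1 + K_2X_2.
Applying x(0)=-3, z(0)=-4 gives K_1=-5, K_2=2.

x(t) = 7e^(-2t)sin(2t) - 3e^(-2t)cos(2t), z(t) = 19e^(-2t)sin(2t) - 4e^(-2t)cos(2t)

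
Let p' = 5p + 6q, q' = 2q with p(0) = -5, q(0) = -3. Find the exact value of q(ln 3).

-27

A = [[5,6],[0,2]]; eigenvalues λ = 2, 5.
Eigenvectors: (-2,1) for λ=2, (1,0) for λ=5.
From the initial condition, c_1 = -3, c_2 = -11.
q(ln 3) = (-3)(3^2)(1) + (-11)(3^5)(0) = -27.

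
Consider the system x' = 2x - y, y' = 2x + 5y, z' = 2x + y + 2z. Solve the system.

Coefficient matrix A = [[2, -1, 0], [2, 5, 0], [2, 1, 2]].
det(A - λI) = 0 gives eigenvalues λ = 4, 2, 3.
For λ=4: eigenvector (1,-2,0).
For λ=2: eigenvector (0,0,1).
For λ=3: eigenvector (1,-1,1).
General solution: C_1e^(4t)(1,-2,0) + C_2e^(2t)(0,0,1) + C_3e^(3t)(1,-1,1).

x(t) = C_1e^(4t) + C_3e^(3t), y(t) = -2C_1e^(4t) - C_3e^(3t), z(t) = C_2e^(2t) + C_3e^(3t)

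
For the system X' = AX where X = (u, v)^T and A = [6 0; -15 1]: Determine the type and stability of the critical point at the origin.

A = [[6,0],[-15,1]]; det(A-λI) = λ^2 - 7λ + 6.
λ = 1, 6: both positive.

unstable node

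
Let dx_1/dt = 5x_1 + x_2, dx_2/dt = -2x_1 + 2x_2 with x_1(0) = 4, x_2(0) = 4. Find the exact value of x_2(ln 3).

-540

A = [[5,1],[-2,2]]; eigenvalues λ = 3, 4.
Eigenvectors: (-1,2) for λ=3, (1,-1) for λ=4.
From the initial condition, c_1 = 8, c_2 = 12.
x_2(ln 3) = (8)(3^3)(2) + (12)(3^4)(-1) = -540.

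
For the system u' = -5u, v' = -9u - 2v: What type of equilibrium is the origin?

stable node

A = [[-5,0],[-9,-2]]; det(A-λI) = λ^2 + 7λ + 10.
λ = -5, -2: both negative.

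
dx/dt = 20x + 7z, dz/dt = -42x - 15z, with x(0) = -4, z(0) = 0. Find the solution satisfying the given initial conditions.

Coefficient matrix A = [[20, 7], [-42, -15]].
Characteristic polynomial det(A - λI) = λ^2 - 5λ - 6 = 0.
Eigenvalues λ = 6, -1.
For λ=6: (A-λI) row 1 is [14, 7], so an eigenvector is (-1, 2).
For λ=-1: (A-λI) row 1 is [21, 7], so an eigenvector is (-1, 3).
General solution: K_1e^(6t)(-1,2) + K_2e^(-t)(-1,3).
Applying x(0)=-4, z(0)=0 gives K_1=12, K_2=-8.

x(t) = -12e^(6t) + 8e^(-t), z(t) = 24e^(6t) - 24e^(-t)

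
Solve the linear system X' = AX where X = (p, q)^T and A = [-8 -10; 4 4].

Coefficient matrix A = [[-8, -10], [4, 4]].
Characteristic polynomial det(A - λI) = λ^2 + 4λ + 8 = 0.
Eigenvalues λ = -2 ± 2i (complex conjugate pair).
For λ=-2+2i: an eigenvector is (-1,1) - i(-2,1) = (-1 + 2i, 1 - i).
A real fundamental pair from Re and Im of e^((-2+2i)t)v: X_1 = e^(-2t)(cos(2t)·(-1,1) + sin(2t)·(-2,1)), X_2 = e^(-2t)(sin(2t)·(-1,1) - cos(2t)·(-2,1)).
General solution: K_1X_1 + K_2X_2.

p(t) = -2K_1e^(-2t)sin(2t) - K_1e^(-2t)cos(2t) - K_2e^(-2t)sin(2t) + 2K_2e^(-2t)cos(2t), q(t) = K_1e^(-2t)sin(2t) + K_1e^(-2t)cos(2t) + K_2e^(-2t)sin(2t) - K_2e^(-2t)cos(2t)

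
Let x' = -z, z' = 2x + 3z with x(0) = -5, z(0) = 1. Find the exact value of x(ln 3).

9

A = [[0,-1],[2,3]]; eigenvalues λ = 1, 2.
Eigenvectors: (-1,1) for λ=1, (-1,2) for λ=2.
From the initial condition, c_1 = 9, c_2 = -4.
x(ln 3) = (9)(3^1)(-1) + (-4)(3^2)(-1) = 9.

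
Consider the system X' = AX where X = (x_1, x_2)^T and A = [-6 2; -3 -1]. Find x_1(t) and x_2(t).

x_1(t) = c_1e^(-4t) + 2c_2e^(-3t), x_2(t) = c_1e^(-4t) + 3c_2e^(-3t)

Coefficient matrix A = [[-6, 2], [-3, -1]].
Characteristic polynomial det(A - λI) = λ^2 + 7λ + 12 = 0.
Eigenvalues λ = -4, -3.
For λ=-4: (A-λI) row 1 is [-2, 2], so an eigenvector is (1, 1).
For λ=-3: (A-λI) row 1 is [-3, 2], so an eigenvector is (2, 3).
General solution: c_1e^(-4t)(1,1) + c_2e^(-3t)(2,3).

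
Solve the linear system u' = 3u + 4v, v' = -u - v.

u(t) = 2c_1e^(t) + 2c_2te^(t) - c_2e^(t), v(t) = -c_1e^(t) - c_2te^(t) + c_2e^(t)

Coefficient matrix A = [[3, 4], [-1, -1]].
Characteristic polynomial det(A - λI) = λ^2 - 2λ + 1 = 0.
Single eigenvalue λ = 1 with algebraic multiplicity 2.
Eigenvector v = (2,-1); generalized eigenvector w with (A-λI)w=v is (-1,1).
General solution: e^(t)[c_1·v + c_2·(t·v + w)].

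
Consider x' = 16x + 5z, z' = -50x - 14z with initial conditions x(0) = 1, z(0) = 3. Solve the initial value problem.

Coefficient matrix A = [[16, 5], [-50, -14]].
Characteristic polynomial det(A - λI) = λ^2 - 2λ + 26 = 0.
Eigenvalues λ = 1 ± 5i (complex conjugate pair).
For λ=1+5i: an eigenvector is (0,1) - i(1,-3) = (0 - i, 1 + 3i).
A real fundamental pair from Re and Im of e^((1+5i)t)v: X_1 = e^(t)(cos(5t)·(0,1) + sin(5t)·(1,-3)), X_2 = e^(t)(sin(5t)·(0,1) - cos(5t)·(1,-3)).
General solution: C_1X_1 + C_2X_2.
Applying x(0)=1, z(0)=3 gives C_1=6, C_2=-1.

x(t) = 6e^(t)sin(5t) + e^(t)cos(5t), z(t) = -19e^(t)sin(5t) + 3e^(t)cos(5t)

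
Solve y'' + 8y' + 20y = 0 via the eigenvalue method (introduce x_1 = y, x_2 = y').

Let x_1 = y, x_2 = y'. Then x_1' = x_2 and x_2' = -20x_1 - 8x_2.
A = [[0,1],[-20,-8]]; det(A-λI) = λ^2 + 8λ + 20.
Eigenvalues λ = -4 ± 2i.

y(t) = K_1e^(-4t)cos(2t) + K_2e^(-4t)sin(2t)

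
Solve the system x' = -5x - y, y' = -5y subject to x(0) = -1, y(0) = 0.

x(t) = -e^(-5t), y(t) = 0

Coefficient matrix A = [[-5, -1], [0, -5]].
Characteristic polynomial det(A - λI) = λ^2 + 10λ + 25 = 0.
Single eigenvalue λ = -5 with algebraic multiplicity 2.
Eigenvector v = (1,0); generalized eigenvector w with (A-λI)w=v is (-3,-1).
General solution: e^(-5t)[K_1·v + K_2·(t·v + w)].
Applying x(0)=-1, y(0)=0 gives K_1=-1, K_2=0.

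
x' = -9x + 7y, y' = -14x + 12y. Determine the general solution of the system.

Coefficient matrix A = [[-9, 7], [-14, 12]].
Characteristic polynomial det(A - λI) = λ^2 - 3λ - 10 = 0.
Eigenvalues λ = 5, -2.
For λ=5: (A-λI) row 1 is [-14, 7], so an eigenvector is (1, 2).
For λ=-2: (A-λI) row 1 is [-7, 7], so an eigenvector is (1, 1).
General solution: C_1e^(5t)(1,2) + C_2e^(-2t)(1,1).

x(t) = C_1e^(5t) + C_2e^(-2t), y(t) = 2C_1e^(5t) + C_2e^(-2t)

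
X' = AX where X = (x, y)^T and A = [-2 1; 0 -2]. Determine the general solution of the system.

Coefficient matrix A = [[-2, 1], [0, -2]].
Characteristic polynomial det(A - λI) = λ^2 + 4λ + 4 = 0.
Single eigenvalue λ = -2 with algebraic multiplicity 2.
Eigenvector v = (1,0); generalized eigenvector w with (A-λI)w=v is (-2,1).
General solution: e^(-2t)[C_1·v + C_2·(t·v + w)].

x(t) = C_1e^(-2t) + C_2te^(-2t) - 2C_2e^(-2t), y(t) = C_2e^(-2t)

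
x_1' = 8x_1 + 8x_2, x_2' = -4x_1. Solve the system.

Coefficient matrix A = [[8, 8], [-4, 0]].
Characteristic polynomial det(A - λI) = λ^2 - 8λ + 32 = 0.
Eigenvalues λ = 4 ± 4i (complex conjugate pair).
For λ=4+4i: an eigenvector is (-1,0) - i(-1,1) = (-1 + i, 0 - i).
A real fundamental pair from Re and Im of e^((4+4i)t)v: X_1 = e^(4t)(cos(4t)·(-1,0) + sin(4t)·(-1,1)), X_2 = e^(4t)(sin(4t)·(-1,0) - cos(4t)·(-1,1)).
General solution: K_1X_1 + K_2X_2.

x_1(t) = -K_1e^(4t)sin(4t) - K_1e^(4t)cos(4t) - K_2e^(4t)sin(4t) + K_2e^(4t)cos(4t), x_2(t) = K_1e^(4t)sin(4t) - K_2e^(4t)cos(4t)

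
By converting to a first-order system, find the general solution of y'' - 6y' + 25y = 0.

y(t) = K_1e^(3t)cos(4t) + K_2e^(3t)sin(4t)

Let x_1 = y, x_2 = y'. Then x_1' = x_2 and x_2' = -25x_1 + 6x_2.
A = [[0,1],[-25,6]]; det(A-λI) = λ^2 - 6λ + 25.
Eigenvalues λ = 3 ± 4i.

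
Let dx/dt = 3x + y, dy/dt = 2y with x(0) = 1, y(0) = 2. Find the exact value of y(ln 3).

18

A = [[3,1],[0,2]]; eigenvalues λ = 2, 3.
Eigenvectors: (-1,1) for λ=2, (1,0) for λ=3.
From the initial condition, c_1 = 2, c_2 = 3.
y(ln 3) = (2)(3^2)(1) + (3)(3^3)(0) = 18.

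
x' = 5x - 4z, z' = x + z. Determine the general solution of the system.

x(t) = -2C_1e^(3t) - 2C_2te^(3t) + C_2e^(3t), z(t) = -C_1e^(3t) - C_2te^(3t) + C_2e^(3t)

Coefficient matrix A = [[5, -4], [1, 1]].
Characteristic polynomial det(A - λI) = λ^2 - 6λ + 9 = 0.
Single eigenvalue λ = 3 with algebraic multiplicity 2.
Eigenvector v = (-2,-1); generalized eigenvector w with (A-λI)w=v is (1,1).
General solution: e^(3t)[C_1·v + C_2·(t·v + w)].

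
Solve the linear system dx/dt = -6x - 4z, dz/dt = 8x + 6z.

x(t) = C_1e^(-2t) + C_2e^(2t), z(t) = -C_1e^(-2t) - 2C_2e^(2t)

Coefficient matrix A = [[-6, -4], [8, 6]].
Characteristic polynomial det(A - λI) = λ^2 - 4 = 0.
Eigenvalues λ = -2, 2.
For λ=-2: (A-λI) row 1 is [-4, -4], so an eigenvector is (1, -1).
For λ=2: (A-λI) row 1 is [-8, -4], so an eigenvector is (1, -2).
General solution: C_1e^(-2t)(1,-1) + C_2e^(2t)(1,-2).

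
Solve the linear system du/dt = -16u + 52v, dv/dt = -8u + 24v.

u(t) = -3c_1e^(4t)sin(4t) - 2c_1e^(4t)cos(4t) - 2c_2e^(4t)sin(4t) + 3c_2e^(4t)cos(4t), v(t) = -c_1e^(4t)sin(4t) - c_1e^(4t)cos(4t) - c_2e^(4t)sin(4t) + c_2e^(4t)cos(4t)

Coefficient matrix A = [[-16, 52], [-8, 24]].
Characteristic polynomial det(A - λI) = λ^2 - 8λ + 32 = 0.
Eigenvalues λ = 4 ± 4i (complex conjugate pair).
For λ=4+4i: an eigenvector is (-2,-1) - i(-3,-1) = (-2 + 3i, -1 + i).
A real fundamental pair from Re and Im of e^((4+4i)t)v: X_1 = e^(4t)(cos(4t)·(-2,-1) + sin(4t)·(-3,-1)), X_2 = e^(4t)(sin(4t)·(-2,-1) - cos(4t)·(-3,-1)).
General solution: c_1X_1 + c_2X_2.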